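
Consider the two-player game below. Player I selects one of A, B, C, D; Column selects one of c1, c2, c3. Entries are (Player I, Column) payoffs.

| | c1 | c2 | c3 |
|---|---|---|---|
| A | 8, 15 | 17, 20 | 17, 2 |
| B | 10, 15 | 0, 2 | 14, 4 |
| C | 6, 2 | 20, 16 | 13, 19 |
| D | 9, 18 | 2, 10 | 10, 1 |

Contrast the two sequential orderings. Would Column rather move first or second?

If Player I leads: Column's best replies are A→c2, B→c1, C→c3, D→c1; Player I's induced payoffs 17, 10, 13, 9; outcome (A, c2), payoffs (17, 20).
If Column leads: Player I's best replies are c1→B, c2→C, c3→A; Column's induced payoffs 15, 16, 2; outcome (C, c2), payoffs (20, 16).
Column gets 16 moving first and 20 moving second, so Column prefers to move second.

second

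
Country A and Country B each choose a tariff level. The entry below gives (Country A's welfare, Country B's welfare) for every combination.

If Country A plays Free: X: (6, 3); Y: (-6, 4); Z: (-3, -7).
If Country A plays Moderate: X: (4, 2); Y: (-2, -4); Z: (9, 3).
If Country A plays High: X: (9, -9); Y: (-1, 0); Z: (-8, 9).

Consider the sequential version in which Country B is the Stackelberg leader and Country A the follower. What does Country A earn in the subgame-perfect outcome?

Backward induction with Country B moving first.
- X: Country A compares 6, 4, 9 and picks High; Country B would get -9.
- Y: Country A compares -6, -2, -1 and picks High; Country B would get 0.
- Z: Country A compares -3, 9, -8 and picks Moderate; Country B would get 3.
Among -9, 0, 3, the best is 3 at Z. Subgame-perfect outcome: (Moderate, Z) with payoffs (9, 3).

9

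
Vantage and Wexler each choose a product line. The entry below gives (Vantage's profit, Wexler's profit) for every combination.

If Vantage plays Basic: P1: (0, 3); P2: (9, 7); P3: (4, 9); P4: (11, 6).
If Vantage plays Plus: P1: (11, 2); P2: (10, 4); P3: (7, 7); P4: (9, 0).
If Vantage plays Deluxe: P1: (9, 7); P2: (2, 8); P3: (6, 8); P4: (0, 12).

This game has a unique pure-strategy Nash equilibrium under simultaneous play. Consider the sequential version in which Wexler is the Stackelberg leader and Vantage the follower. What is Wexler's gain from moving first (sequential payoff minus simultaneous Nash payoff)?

Work backward from Vantage's decision.
- P1 → Vantage plays Plus (best of 0, 11, 9); Wexler gets 2.
- P2 → Vantage plays Plus (best of 9, 10, 2); Wexler gets 4.
- P3 → Vantage plays Plus (best of 4, 7, 6); Wexler gets 7.
- P4 → Vantage plays Basic (best of 11, 9, 0); Wexler gets 6.
Among 2, 4, 7, 6, the best is 7 at P3. Subgame-perfect outcome: (Plus, P3) with payoffs (7, 7).
Now find the simultaneous Nash equilibrium.
Vantage's best replies: P1→Plus; P2→Plus; P3→Plus; P4→Basic.
Wexler's best replies: Basic→P3; Plus→P3; Deluxe→P4.
Only (Plus, P3) has each player best-responding; Nash payoffs (7, 7).
Wexler's commitment gain: 7 − 7 = 0.

0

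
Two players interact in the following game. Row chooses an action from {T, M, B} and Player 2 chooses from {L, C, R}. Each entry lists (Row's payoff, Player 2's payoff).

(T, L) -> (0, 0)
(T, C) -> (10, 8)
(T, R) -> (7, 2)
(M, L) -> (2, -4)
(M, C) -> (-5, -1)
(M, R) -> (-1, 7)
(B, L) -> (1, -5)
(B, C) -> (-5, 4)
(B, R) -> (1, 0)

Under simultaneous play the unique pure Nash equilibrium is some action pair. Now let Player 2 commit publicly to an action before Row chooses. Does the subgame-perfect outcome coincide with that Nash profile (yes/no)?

yes

Solve by backward induction (Player 2 leads).
- L: BR = M, leader payoff -4.
- C: BR = T, leader payoff 8.
- R: BR = T, leader payoff 2.
Maximizing over -4, 8, 2, Player 2 chooses C. Subgame-perfect outcome: (T, C) with payoffs (10, 8).
Under simultaneous play:
Row's best replies: L→M; C→T; R→T.
Player 2's best replies: T→C; M→R; B→C.
The unique mutual best reply is (T, C), giving (10, 8).
Sequential outcome (T, C) coincides with the Nash profile (T, C).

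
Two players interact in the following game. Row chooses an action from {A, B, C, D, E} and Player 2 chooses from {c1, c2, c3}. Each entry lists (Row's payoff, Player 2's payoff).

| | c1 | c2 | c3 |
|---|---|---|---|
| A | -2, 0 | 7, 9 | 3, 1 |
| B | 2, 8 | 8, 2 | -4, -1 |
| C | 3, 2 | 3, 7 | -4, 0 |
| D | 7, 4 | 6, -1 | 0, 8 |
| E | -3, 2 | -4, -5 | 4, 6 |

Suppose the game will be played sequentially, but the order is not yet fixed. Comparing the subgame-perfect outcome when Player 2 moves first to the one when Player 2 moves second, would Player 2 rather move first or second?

second

If Row leads: Player 2's best replies are A→c2, B→c1, C→c2, D→c3, E→c3; Row's induced payoffs 7, 2, 3, 0, 4; outcome (A, c2), payoffs (7, 9).
If Player 2 leads: Row's best replies are c1→D, c2→B, c3→E; Player 2's induced payoffs 4, 2, 6; outcome (E, c3), payoffs (4, 6).
Player 2 gets 6 moving first and 9 moving second, so Player 2 prefers to move second.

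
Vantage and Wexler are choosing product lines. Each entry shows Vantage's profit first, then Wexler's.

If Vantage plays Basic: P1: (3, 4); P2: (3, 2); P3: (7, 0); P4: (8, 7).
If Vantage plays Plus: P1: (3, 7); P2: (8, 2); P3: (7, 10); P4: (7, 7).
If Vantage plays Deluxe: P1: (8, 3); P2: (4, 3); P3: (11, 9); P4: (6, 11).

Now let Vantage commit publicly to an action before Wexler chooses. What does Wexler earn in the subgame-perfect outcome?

7

Work backward from Wexler's decision.
- Basic → Wexler plays P4 (best of 4, 2, 0, 7); Vantage gets 8.
- Plus → Wexler plays P3 (best of 7, 2, 10, 7); Vantage gets 7.
- Deluxe → Wexler plays P4 (best of 3, 3, 9, 11); Vantage gets 6.
Among 8, 7, 6, the best is 8 at Basic. Subgame-perfect outcome: (Basic, P4) with payoffs (8, 7).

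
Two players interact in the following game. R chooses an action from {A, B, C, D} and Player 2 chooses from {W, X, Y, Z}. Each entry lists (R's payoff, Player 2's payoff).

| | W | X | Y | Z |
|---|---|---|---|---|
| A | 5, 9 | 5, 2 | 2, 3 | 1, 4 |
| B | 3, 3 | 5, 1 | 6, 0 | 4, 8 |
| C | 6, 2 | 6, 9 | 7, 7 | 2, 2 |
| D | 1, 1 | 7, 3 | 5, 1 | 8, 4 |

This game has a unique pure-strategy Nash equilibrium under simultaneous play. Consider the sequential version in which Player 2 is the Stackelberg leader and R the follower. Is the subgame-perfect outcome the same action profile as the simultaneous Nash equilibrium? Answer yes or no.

Backward induction with Player 2 moving first.
- W: BR = C, leader payoff 2.
- X: BR = D, leader payoff 3.
- Y: BR = C, leader payoff 7.
- Z: BR = D, leader payoff 4.
Maximizing over 2, 3, 7, 4, Player 2 chooses Y. Subgame-perfect outcome: (C, Y) with payoffs (7, 7).
Under simultaneous play:
R's best replies: W→C; X→D; Y→C; Z→D.
Player 2's best replies: A→W; B→Z; C→X; D→Z.
The unique mutual best reply is (D, Z), giving (8, 4).
Sequential outcome (C, Y) differs from the Nash profile (D, Z).

no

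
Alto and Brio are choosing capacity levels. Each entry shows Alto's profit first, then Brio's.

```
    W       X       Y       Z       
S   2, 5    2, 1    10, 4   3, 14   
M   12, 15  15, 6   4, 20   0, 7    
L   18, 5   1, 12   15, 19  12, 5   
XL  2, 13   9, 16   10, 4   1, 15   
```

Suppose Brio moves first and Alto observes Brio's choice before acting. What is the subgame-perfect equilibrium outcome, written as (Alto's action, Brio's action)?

Alto best-responds to each possible Brio move:
- W: Alto compares 2, 12, 18, 2 and picks L; Brio would get 5.
- X: Alto compares 2, 15, 1, 9 and picks M; Brio would get 6.
- Y: Alto compares 10, 4, 15, 10 and picks L; Brio would get 19.
- Z: Alto compares 3, 0, 12, 1 and picks L; Brio would get 5.
Among 5, 6, 19, 5, the best is 19 at Y. Subgame-perfect outcome: (L, Y) with payoffs (15, 19).

(L, Y)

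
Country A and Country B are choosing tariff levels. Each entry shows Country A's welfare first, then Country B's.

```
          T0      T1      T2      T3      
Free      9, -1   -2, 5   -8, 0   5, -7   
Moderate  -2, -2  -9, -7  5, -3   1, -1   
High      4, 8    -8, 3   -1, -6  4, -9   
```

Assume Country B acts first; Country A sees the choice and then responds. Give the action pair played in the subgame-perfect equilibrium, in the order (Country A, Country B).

(Free, T1)

Work backward from Country A's decision.
- T0: BR = Free, leader payoff -1.
- T1: BR = Free, leader payoff 5.
- T2: BR = Moderate, leader payoff -3.
- T3: BR = Free, leader payoff -7.
Country B's induced payoffs are -1, 5, -3, -7, so Country B commits to T1. Subgame-perfect outcome: (Free, T1) with payoffs (-2, 5).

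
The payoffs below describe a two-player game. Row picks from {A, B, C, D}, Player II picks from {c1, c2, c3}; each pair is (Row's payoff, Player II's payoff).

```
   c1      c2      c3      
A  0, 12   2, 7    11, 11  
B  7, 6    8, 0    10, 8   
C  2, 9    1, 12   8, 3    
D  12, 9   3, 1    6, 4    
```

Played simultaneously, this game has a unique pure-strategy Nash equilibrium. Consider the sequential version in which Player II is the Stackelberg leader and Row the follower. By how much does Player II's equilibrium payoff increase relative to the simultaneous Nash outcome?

2

Solve by backward induction (Player II leads).
- c1: BR = D, leader payoff 9.
- c2: BR = B, leader payoff 0.
- c3: BR = A, leader payoff 11.
Maximizing over 9, 0, 11, Player II chooses c3. Subgame-perfect outcome: (A, c3) with payoffs (11, 11).
Now find the simultaneous Nash equilibrium.
Row's best replies: c1→D; c2→B; c3→A.
Player II's best replies: A→c1; B→c3; C→c2; D→c1.
Only (D, c1) has each player best-responding; Nash payoffs (12, 9).
Player II's commitment gain: 11 − 9 = 2.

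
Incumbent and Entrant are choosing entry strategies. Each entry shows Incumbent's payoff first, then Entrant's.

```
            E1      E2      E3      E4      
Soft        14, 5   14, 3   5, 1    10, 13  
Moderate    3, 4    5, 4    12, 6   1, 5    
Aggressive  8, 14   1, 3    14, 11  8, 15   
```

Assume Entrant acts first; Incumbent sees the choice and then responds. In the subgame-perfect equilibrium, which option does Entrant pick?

E4

Work backward from Incumbent's decision.
- E1 → Incumbent plays Soft (best of 14, 3, 8); Entrant gets 5.
- E2 → Incumbent plays Soft (best of 14, 5, 1); Entrant gets 3.
- E3 → Incumbent plays Aggressive (best of 5, 12, 14); Entrant gets 11.
- E4 → Incumbent plays Soft (best of 10, 1, 8); Entrant gets 13.
Among 5, 3, 11, 13, the best is 13 at E4. Subgame-perfect outcome: (Soft, E4) with payoffs (10, 13).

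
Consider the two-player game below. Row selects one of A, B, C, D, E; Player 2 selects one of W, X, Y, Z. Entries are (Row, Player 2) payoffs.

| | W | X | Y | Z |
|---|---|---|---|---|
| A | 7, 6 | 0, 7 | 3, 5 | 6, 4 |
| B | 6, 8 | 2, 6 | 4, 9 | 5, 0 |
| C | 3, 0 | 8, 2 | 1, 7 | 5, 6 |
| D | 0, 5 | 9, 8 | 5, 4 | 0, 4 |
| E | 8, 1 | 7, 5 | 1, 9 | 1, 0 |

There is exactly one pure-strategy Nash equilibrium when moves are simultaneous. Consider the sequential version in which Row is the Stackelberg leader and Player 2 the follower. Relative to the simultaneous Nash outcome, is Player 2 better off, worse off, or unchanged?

unchanged

Work backward from Player 2's decision.
- A → Player 2 plays X (best of 6, 7, 5, 4); Row gets 0.
- B → Player 2 plays Y (best of 8, 6, 9, 0); Row gets 4.
- C → Player 2 plays Y (best of 0, 2, 7, 6); Row gets 1.
- D → Player 2 plays X (best of 5, 8, 4, 4); Row gets 9.
- E → Player 2 plays Y (best of 1, 5, 9, 0); Row gets 1.
Maximizing over 0, 4, 1, 9, 1, Row chooses D. Subgame-perfect outcome: (D, X) with payoffs (9, 8).
Under simultaneous play:
Row's best replies: W→E; X→D; Y→D; Z→A.
Player 2's best replies: A→X; B→Y; C→Y; D→X; E→Y.
Only (D, X) has each player best-responding; Nash payoffs (9, 8).
Player 2 earns 8 sequentially versus 8 at the Nash outcome: unchanged.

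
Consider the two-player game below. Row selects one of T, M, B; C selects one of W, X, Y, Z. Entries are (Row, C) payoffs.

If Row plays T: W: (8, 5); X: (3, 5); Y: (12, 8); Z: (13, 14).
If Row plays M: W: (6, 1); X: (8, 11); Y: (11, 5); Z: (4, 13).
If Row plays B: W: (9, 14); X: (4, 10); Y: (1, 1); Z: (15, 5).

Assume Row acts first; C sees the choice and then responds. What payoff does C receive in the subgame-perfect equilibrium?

Backward induction with Row moving first.
- T: BR = Z, leader payoff 13.
- M: BR = Z, leader payoff 4.
- B: BR = W, leader payoff 9.
Maximizing over 13, 4, 9, Row chooses T. Subgame-perfect outcome: (T, Z) with payoffs (13, 14).

14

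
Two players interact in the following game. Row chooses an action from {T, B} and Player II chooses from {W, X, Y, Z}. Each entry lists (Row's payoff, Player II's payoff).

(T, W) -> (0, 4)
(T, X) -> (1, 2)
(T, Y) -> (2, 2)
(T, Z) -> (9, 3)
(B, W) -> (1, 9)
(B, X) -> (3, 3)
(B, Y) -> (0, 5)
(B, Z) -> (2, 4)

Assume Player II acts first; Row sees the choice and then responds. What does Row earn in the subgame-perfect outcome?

1

Backward induction with Player II moving first.
- W: Row compares 0, 1 and picks B; Player II would get 9.
- X: Row compares 1, 3 and picks B; Player II would get 3.
- Y: Row compares 2, 0 and picks T; Player II would get 2.
- Z: Row compares 9, 2 and picks T; Player II would get 3.
Maximizing over 9, 3, 2, 3, Player II chooses W. Subgame-perfect outcome: (B, W) with payoffs (1, 9).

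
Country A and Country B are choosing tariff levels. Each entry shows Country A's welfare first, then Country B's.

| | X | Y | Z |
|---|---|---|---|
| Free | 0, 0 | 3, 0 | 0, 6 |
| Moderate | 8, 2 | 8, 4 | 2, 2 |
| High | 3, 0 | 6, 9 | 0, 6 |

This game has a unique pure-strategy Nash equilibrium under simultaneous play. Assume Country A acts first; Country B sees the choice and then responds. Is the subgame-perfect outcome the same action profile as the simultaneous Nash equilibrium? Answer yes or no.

Work backward from Country B's decision.
- Free → Country B plays Z (best of 0, 0, 6); Country A gets 0.
- Moderate → Country B plays Y (best of 2, 4, 2); Country A gets 8.
- High → Country B plays Y (best of 0, 9, 6); Country A gets 6.
Maximizing over 0, 8, 6, Country A chooses Moderate. Subgame-perfect outcome: (Moderate, Y) with payoffs (8, 4).
Under simultaneous play:
Country A's best replies: X→Moderate; Y→Moderate; Z→Moderate.
Country B's best replies: Free→Z; Moderate→Y; High→Y.
The unique mutual best reply is (Moderate, Y), giving (8, 4).
Sequential outcome (Moderate, Y) coincides with the Nash profile (Moderate, Y).

yes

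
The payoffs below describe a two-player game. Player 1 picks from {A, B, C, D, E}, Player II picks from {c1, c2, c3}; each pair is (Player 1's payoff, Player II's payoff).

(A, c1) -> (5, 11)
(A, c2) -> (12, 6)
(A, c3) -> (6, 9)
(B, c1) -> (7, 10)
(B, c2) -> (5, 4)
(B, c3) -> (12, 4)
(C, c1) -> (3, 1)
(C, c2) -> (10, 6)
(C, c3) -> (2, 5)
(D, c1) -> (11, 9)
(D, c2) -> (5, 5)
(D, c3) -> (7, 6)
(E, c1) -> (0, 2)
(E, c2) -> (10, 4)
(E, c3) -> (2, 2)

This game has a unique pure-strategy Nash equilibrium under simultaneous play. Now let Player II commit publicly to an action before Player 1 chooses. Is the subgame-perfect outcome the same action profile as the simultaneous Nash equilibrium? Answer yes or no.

yes

Backward induction with Player II moving first.
- c1 → Player 1 plays D (best of 5, 7, 3, 11, 0); Player II gets 9.
- c2 → Player 1 plays A (best of 12, 5, 10, 5, 10); Player II gets 6.
- c3 → Player 1 plays B (best of 6, 12, 2, 7, 2); Player II gets 4.
Maximizing over 9, 6, 4, Player II chooses c1. Subgame-perfect outcome: (D, c1) with payoffs (11, 9).
Under simultaneous play:
Player 1's best replies: c1→D; c2→A; c3→B.
Player II's best replies: A→c1; B→c1; C→c2; D→c1; E→c2.
Only (D, c1) has each player best-responding; Nash payoffs (11, 9).
Sequential outcome (D, c1) coincides with the Nash profile (D, c1).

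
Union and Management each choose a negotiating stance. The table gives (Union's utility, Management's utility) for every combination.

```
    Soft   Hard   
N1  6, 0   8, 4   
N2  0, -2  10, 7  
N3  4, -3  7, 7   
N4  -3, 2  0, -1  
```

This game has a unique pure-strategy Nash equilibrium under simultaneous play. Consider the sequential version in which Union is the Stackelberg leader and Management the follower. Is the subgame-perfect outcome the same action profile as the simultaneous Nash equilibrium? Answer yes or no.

yes

Solve by backward induction (Union leads).
- N1: BR = Hard, leader payoff 8.
- N2: BR = Hard, leader payoff 10.
- N3: BR = Hard, leader payoff 7.
- N4: BR = Soft, leader payoff -3.
Maximizing over 8, 10, 7, -3, Union chooses N2. Subgame-perfect outcome: (N2, Hard) with payoffs (10, 7).
For the simultaneous game, intersect best replies.
Union's best replies: Soft→N1; Hard→N2.
Management's best replies: N1→Hard; N2→Hard; N3→Hard; N4→Soft.
Only (N2, Hard) has each player best-responding; Nash payoffs (10, 7).
Sequential outcome (N2, Hard) coincides with the Nash profile (N2, Hard).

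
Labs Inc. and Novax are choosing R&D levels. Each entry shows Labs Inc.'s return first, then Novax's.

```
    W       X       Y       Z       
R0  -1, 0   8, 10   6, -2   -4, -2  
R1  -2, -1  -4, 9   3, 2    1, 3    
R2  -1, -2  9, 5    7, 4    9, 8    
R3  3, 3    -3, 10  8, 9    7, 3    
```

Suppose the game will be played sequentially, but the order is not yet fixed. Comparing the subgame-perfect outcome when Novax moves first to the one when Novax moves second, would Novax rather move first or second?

first

If Labs Inc. leads: Novax's best replies are R0→X, R1→X, R2→Z, R3→X; Labs Inc.'s induced payoffs 8, -4, 9, -3; outcome (R2, Z), payoffs (9, 8).
If Novax leads: Labs Inc.'s best replies are W→R3, X→R2, Y→R3, Z→R2; Novax's induced payoffs 3, 5, 9, 8; outcome (R3, Y), payoffs (8, 9).
Novax gets 9 moving first and 8 moving second, so Novax prefers to move first.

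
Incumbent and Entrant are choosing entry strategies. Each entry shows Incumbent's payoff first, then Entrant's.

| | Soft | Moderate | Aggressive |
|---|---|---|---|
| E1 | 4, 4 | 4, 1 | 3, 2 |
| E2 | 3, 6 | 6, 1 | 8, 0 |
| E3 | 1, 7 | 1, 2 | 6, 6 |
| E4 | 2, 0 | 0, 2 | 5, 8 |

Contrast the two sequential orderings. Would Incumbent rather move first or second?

If Incumbent leads: Entrant's best replies are E1→Soft, E2→Soft, E3→Soft, E4→Aggressive; Incumbent's induced payoffs 4, 3, 1, 5; outcome (E4, Aggressive), payoffs (5, 8).
If Entrant leads: Incumbent's best replies are Soft→E1, Moderate→E2, Aggressive→E2; Entrant's induced payoffs 4, 1, 0; outcome (E1, Soft), payoffs (4, 4).
Incumbent gets 5 moving first and 4 moving second, so Incumbent prefers to move first.

first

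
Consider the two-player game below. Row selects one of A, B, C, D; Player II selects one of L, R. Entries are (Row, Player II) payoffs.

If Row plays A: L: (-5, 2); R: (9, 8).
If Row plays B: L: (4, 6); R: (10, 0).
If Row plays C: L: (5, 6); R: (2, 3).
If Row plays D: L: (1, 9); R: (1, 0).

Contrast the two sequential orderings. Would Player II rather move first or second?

If Row leads: Player II's best replies are A→R, B→L, C→L, D→L; Row's induced payoffs 9, 4, 5, 1; outcome (A, R), payoffs (9, 8).
If Player II leads: Row's best replies are L→C, R→B; Player II's induced payoffs 6, 0; outcome (C, L), payoffs (5, 6).
Player II gets 6 moving first and 8 moving second, so Player II prefers to move second.

second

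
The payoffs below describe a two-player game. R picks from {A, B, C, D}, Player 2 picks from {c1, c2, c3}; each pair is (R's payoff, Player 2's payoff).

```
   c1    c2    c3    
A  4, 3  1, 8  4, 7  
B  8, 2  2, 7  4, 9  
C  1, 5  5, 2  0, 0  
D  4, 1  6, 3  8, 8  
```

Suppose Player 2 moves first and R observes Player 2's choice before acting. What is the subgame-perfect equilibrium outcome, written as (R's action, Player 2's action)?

(D, c3)

Work backward from R's decision.
- c1: BR = B, leader payoff 2.
- c2: BR = D, leader payoff 3.
- c3: BR = D, leader payoff 8.
Maximizing over 2, 3, 8, Player 2 chooses c3. Subgame-perfect outcome: (D, c3) with payoffs (8, 8).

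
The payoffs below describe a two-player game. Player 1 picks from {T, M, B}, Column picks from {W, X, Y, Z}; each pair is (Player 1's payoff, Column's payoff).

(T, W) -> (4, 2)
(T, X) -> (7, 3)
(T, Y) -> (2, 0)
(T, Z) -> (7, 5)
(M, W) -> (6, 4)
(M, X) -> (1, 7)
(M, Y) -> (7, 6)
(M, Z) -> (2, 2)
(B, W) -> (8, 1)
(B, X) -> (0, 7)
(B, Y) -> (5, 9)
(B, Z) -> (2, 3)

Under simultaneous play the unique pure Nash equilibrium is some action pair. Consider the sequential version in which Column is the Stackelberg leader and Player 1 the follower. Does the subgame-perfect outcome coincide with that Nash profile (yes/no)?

no

Solve by backward induction (Column leads).
- W → Player 1 plays B (best of 4, 6, 8); Column gets 1.
- X → Player 1 plays T (best of 7, 1, 0); Column gets 3.
- Y → Player 1 plays M (best of 2, 7, 5); Column gets 6.
- Z → Player 1 plays T (best of 7, 2, 2); Column gets 5.
Column's induced payoffs are 1, 3, 6, 5, so Column commits to Y. Subgame-perfect outcome: (M, Y) with payoffs (7, 6).
Under simultaneous play:
Player 1's best replies: W→B; X→T; Y→M; Z→T.
Column's best replies: T→Z; M→X; B→Y.
The unique mutual best reply is (T, Z), giving (7, 5).
Sequential outcome (M, Y) differs from the Nash profile (T, Z).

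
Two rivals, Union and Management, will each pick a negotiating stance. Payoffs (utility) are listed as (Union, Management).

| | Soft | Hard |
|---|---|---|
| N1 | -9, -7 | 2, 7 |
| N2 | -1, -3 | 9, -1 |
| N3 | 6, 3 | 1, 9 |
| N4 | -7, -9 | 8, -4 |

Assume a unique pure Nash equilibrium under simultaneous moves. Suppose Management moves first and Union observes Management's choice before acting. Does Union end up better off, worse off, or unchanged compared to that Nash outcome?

worse off

Backward induction with Management moving first.
- Soft: BR = N3, leader payoff 3.
- Hard: BR = N2, leader payoff -1.
Maximizing over 3, -1, Management chooses Soft. Subgame-perfect outcome: (N3, Soft) with payoffs (6, 3).
For the simultaneous game, intersect best replies.
Union's best replies: Soft→N3; Hard→N2.
Management's best replies: N1→Hard; N2→Hard; N3→Hard; N4→Hard.
Only (N2, Hard) has each player best-responding; Nash payoffs (9, -1).
Union earns 6 sequentially versus 9 at the Nash outcome: worse off.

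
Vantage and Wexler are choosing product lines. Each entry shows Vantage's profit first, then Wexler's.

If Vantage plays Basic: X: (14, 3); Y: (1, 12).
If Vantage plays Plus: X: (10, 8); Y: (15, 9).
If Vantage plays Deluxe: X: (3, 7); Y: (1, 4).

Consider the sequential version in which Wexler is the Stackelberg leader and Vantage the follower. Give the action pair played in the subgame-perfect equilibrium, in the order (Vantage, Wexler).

(Plus, Y)

Vantage best-responds to each possible Wexler move:
- X → Vantage plays Basic (best of 14, 10, 3); Wexler gets 3.
- Y → Vantage plays Plus (best of 1, 15, 1); Wexler gets 9.
Among 3, 9, the best is 9 at Y. Subgame-perfect outcome: (Plus, Y) with payoffs (15, 9).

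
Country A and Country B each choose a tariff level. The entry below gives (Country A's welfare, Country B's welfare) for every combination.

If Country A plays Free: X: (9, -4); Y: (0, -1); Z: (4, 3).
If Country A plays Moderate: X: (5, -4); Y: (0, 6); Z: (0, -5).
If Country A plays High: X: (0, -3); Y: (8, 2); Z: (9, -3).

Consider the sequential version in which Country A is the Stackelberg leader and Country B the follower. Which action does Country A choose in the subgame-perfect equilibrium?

Country B best-responds to each possible Country A move:
- Free: BR = Z, leader payoff 4.
- Moderate: BR = Y, leader payoff 0.
- High: BR = Y, leader payoff 8.
Maximizing over 4, 0, 8, Country A chooses High. Subgame-perfect outcome: (High, Y) with payoffs (8, 2).

High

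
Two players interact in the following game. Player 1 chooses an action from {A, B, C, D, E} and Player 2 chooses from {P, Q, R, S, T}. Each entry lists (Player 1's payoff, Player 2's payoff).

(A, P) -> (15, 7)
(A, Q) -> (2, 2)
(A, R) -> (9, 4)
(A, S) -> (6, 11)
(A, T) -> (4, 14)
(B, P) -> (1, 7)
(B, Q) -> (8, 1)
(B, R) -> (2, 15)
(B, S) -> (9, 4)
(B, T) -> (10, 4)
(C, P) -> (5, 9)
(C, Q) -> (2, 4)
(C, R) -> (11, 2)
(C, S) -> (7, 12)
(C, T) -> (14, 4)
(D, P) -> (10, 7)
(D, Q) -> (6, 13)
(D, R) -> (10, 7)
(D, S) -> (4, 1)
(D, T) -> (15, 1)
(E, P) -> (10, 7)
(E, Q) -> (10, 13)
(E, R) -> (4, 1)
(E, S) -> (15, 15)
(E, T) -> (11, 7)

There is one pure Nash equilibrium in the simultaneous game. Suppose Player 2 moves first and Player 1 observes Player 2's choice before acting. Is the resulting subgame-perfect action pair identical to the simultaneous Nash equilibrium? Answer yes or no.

Player 1 best-responds to each possible Player 2 move:
- P: Player 1 compares 15, 1, 5, 10, 10 and picks A; Player 2 would get 7.
- Q: Player 1 compares 2, 8, 2, 6, 10 and picks E; Player 2 would get 13.
- R: Player 1 compares 9, 2, 11, 10, 4 and picks C; Player 2 would get 2.
- S: Player 1 compares 6, 9, 7, 4, 15 and picks E; Player 2 would get 15.
- T: Player 1 compares 4, 10, 14, 15, 11 and picks D; Player 2 would get 1.
Maximizing over 7, 13, 2, 15, 1, Player 2 chooses S. Subgame-perfect outcome: (E, S) with payoffs (15, 15).
Now find the simultaneous Nash equilibrium.
Player 1's best replies: P→A; Q→E; R→C; S→E; T→D.
Player 2's best replies: A→T; B→R; C→S; D→Q; E→S.
The unique mutual best reply is (E, S), giving (15, 15).
Sequential outcome (E, S) coincides with the Nash profile (E, S).

yes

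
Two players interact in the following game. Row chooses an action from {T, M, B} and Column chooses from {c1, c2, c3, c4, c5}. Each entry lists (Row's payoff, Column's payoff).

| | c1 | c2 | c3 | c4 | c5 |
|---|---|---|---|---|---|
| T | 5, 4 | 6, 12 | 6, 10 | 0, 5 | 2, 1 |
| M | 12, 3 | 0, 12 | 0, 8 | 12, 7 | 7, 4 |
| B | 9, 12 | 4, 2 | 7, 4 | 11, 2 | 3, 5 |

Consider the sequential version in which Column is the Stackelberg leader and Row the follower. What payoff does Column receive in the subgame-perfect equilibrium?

Row best-responds to each possible Column move:
- c1 → Row plays M (best of 5, 12, 9); Column gets 3.
- c2 → Row plays T (best of 6, 0, 4); Column gets 12.
- c3 → Row plays B (best of 6, 0, 7); Column gets 4.
- c4 → Row plays M (best of 0, 12, 11); Column gets 7.
- c5 → Row plays M (best of 2, 7, 3); Column gets 4.
Among 3, 12, 4, 7, 4, the best is 12 at c2. Subgame-perfect outcome: (T, c2) with payoffs (6, 12).

12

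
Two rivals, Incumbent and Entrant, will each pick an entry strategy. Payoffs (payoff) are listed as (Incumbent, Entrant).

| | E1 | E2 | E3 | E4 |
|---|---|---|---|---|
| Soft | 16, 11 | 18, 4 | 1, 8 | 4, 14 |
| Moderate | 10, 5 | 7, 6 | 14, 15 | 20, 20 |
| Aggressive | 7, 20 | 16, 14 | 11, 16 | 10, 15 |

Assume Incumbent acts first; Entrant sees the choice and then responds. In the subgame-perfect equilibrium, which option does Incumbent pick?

Moderate

Solve by backward induction (Incumbent leads).
- Soft: Entrant compares 11, 4, 8, 14 and picks E4; Incumbent would get 4.
- Moderate: Entrant compares 5, 6, 15, 20 and picks E4; Incumbent would get 20.
- Aggressive: Entrant compares 20, 14, 16, 15 and picks E1; Incumbent would get 7.
Maximizing over 4, 20, 7, Incumbent chooses Moderate. Subgame-perfect outcome: (Moderate, E4) with payoffs (20, 20).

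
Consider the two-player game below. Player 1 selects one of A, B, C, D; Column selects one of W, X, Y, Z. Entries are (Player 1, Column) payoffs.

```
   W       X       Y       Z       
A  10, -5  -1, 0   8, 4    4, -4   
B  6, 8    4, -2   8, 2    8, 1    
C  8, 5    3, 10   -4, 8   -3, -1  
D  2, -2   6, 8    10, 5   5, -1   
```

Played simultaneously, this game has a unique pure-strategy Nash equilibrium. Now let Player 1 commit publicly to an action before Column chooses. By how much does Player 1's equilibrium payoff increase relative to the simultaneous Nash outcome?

Backward induction with Player 1 moving first.
- A: BR = Y, leader payoff 8.
- B: BR = W, leader payoff 6.
- C: BR = X, leader payoff 3.
- D: BR = X, leader payoff 6.
Among 8, 6, 3, 6, the best is 8 at A. Subgame-perfect outcome: (A, Y) with payoffs (8, 4).
Now find the simultaneous Nash equilibrium.
Player 1's best replies: W→A; X→D; Y→D; Z→B.
Column's best replies: A→Y; B→W; C→X; D→X.
The unique mutual best reply is (D, X), giving (6, 8).
Player 1's commitment gain: 8 − 6 = 2.

2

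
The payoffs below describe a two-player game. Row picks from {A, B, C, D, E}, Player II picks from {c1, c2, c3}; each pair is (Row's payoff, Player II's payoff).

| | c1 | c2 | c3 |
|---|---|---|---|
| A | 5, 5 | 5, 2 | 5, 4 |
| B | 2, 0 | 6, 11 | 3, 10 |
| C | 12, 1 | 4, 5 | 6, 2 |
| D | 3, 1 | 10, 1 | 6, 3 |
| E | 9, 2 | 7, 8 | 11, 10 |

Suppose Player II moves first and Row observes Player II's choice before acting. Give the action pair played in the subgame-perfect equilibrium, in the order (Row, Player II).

Row best-responds to each possible Player II move:
- c1: Row compares 5, 2, 12, 3, 9 and picks C; Player II would get 1.
- c2: Row compares 5, 6, 4, 10, 7 and picks D; Player II would get 1.
- c3: Row compares 5, 3, 6, 6, 11 and picks E; Player II would get 10.
Maximizing over 1, 1, 10, Player II chooses c3. Subgame-perfect outcome: (E, c3) with payoffs (11, 10).

(E, c3)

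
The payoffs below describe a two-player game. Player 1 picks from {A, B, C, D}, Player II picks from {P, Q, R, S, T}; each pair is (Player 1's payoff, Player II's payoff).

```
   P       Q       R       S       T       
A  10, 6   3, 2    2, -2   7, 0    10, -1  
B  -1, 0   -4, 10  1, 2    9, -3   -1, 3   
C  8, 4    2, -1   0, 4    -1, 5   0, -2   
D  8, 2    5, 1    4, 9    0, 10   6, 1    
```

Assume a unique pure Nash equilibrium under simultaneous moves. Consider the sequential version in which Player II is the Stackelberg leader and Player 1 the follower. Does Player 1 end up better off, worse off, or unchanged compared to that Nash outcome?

worse off

Solve by backward induction (Player II leads).
- P: BR = A, leader payoff 6.
- Q: BR = D, leader payoff 1.
- R: BR = D, leader payoff 9.
- S: BR = B, leader payoff -3.
- T: BR = A, leader payoff -1.
Among 6, 1, 9, -3, -1, the best is 9 at R. Subgame-perfect outcome: (D, R) with payoffs (4, 9).
Under simultaneous play:
Player 1's best replies: P→A; Q→D; R→D; S→B; T→A.
Player II's best replies: A→P; B→Q; C→S; D→S.
Only (A, P) has each player best-responding; Nash payoffs (10, 6).
Player 1 earns 4 sequentially versus 10 at the Nash outcome: worse off.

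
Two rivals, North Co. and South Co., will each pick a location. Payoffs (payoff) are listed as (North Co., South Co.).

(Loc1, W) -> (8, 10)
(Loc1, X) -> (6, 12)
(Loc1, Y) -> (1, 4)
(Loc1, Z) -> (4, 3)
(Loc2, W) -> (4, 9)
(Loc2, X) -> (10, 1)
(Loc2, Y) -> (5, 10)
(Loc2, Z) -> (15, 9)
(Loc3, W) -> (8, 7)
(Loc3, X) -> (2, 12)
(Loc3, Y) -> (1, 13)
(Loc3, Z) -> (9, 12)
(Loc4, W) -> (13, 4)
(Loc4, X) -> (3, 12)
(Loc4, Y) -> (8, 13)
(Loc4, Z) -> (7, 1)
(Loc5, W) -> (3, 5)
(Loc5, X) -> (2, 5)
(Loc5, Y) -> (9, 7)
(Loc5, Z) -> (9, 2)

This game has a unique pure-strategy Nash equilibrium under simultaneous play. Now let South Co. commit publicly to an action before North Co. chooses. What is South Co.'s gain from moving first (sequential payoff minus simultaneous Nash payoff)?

2

Solve by backward induction (South Co. leads).
- W → North Co. plays Loc4 (best of 8, 4, 8, 13, 3); South Co. gets 4.
- X → North Co. plays Loc2 (best of 6, 10, 2, 3, 2); South Co. gets 1.
- Y → North Co. plays Loc5 (best of 1, 5, 1, 8, 9); South Co. gets 7.
- Z → North Co. plays Loc2 (best of 4, 15, 9, 7, 9); South Co. gets 9.
Among 4, 1, 7, 9, the best is 9 at Z. Subgame-perfect outcome: (Loc2, Z) with payoffs (15, 9).
Under simultaneous play:
North Co.'s best replies: W→Loc4; X→Loc2; Y→Loc5; Z→Loc2.
South Co.'s best replies: Loc1→X; Loc2→Y; Loc3→Y; Loc4→Y; Loc5→Y.
The unique mutual best reply is (Loc5, Y), giving (9, 7).
South Co.'s commitment gain: 9 − 7 = 2.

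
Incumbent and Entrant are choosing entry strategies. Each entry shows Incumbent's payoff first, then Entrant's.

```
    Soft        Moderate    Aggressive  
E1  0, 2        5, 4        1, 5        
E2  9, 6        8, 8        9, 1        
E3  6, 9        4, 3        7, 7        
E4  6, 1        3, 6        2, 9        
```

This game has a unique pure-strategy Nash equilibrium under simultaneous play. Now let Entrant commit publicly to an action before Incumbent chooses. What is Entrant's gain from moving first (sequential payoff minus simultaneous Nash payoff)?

Solve by backward induction (Entrant leads).
- Soft → Incumbent plays E2 (best of 0, 9, 6, 6); Entrant gets 6.
- Moderate → Incumbent plays E2 (best of 5, 8, 4, 3); Entrant gets 8.
- Aggressive → Incumbent plays E2 (best of 1, 9, 7, 2); Entrant gets 1.
Among 6, 8, 1, the best is 8 at Moderate. Subgame-perfect outcome: (E2, Moderate) with payoffs (8, 8).
For the simultaneous game, intersect best replies.
Incumbent's best replies: Soft→E2; Moderate→E2; Aggressive→E2.
Entrant's best replies: E1→Aggressive; E2→Moderate; E3→Soft; E4→Aggressive.
Only (E2, Moderate) has each player best-responding; Nash payoffs (8, 8).
Entrant's commitment gain: 8 − 8 = 0.

0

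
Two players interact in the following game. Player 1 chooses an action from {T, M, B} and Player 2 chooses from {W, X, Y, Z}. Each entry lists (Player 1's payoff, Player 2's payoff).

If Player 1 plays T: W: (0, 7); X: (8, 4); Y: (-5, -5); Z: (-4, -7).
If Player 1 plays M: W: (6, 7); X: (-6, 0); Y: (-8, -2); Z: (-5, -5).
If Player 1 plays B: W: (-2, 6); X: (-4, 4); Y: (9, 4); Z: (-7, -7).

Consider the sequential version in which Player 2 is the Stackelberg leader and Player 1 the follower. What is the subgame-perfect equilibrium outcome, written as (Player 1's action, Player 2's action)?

Backward induction with Player 2 moving first.
- W: Player 1 compares 0, 6, -2 and picks M; Player 2 would get 7.
- X: Player 1 compares 8, -6, -4 and picks T; Player 2 would get 4.
- Y: Player 1 compares -5, -8, 9 and picks B; Player 2 would get 4.
- Z: Player 1 compares -4, -5, -7 and picks T; Player 2 would get -7.
Maximizing over 7, 4, 4, -7, Player 2 chooses W. Subgame-perfect outcome: (M, W) with payoffs (6, 7).

(M, W)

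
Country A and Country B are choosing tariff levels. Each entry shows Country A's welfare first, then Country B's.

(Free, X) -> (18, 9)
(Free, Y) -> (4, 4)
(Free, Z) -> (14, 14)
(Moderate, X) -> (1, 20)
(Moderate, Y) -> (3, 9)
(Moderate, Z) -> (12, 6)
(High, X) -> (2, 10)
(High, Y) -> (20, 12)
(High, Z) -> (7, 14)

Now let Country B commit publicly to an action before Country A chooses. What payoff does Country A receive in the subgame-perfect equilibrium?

14

Country A best-responds to each possible Country B move:
- X: Country A compares 18, 1, 2 and picks Free; Country B would get 9.
- Y: Country A compares 4, 3, 20 and picks High; Country B would get 12.
- Z: Country A compares 14, 12, 7 and picks Free; Country B would get 14.
Maximizing over 9, 12, 14, Country B chooses Z. Subgame-perfect outcome: (Free, Z) with payoffs (14, 14).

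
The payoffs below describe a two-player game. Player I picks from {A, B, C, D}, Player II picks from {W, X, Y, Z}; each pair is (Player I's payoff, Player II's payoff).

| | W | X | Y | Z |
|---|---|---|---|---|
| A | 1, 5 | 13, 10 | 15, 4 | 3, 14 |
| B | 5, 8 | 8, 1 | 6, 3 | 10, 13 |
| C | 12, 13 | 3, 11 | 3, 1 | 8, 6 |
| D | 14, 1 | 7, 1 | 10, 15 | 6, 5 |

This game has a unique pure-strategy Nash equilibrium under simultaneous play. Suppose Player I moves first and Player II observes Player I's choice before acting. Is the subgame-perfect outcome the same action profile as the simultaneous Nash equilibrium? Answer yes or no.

Work backward from Player II's decision.
- A: Player II compares 5, 10, 4, 14 and picks Z; Player I would get 3.
- B: Player II compares 8, 1, 3, 13 and picks Z; Player I would get 10.
- C: Player II compares 13, 11, 1, 6 and picks W; Player I would get 12.
- D: Player II compares 1, 1, 15, 5 and picks Y; Player I would get 10.
Maximizing over 3, 10, 12, 10, Player I chooses C. Subgame-perfect outcome: (C, W) with payoffs (12, 13).
Now find the simultaneous Nash equilibrium.
Player I's best replies: W→D; X→A; Y→A; Z→B.
Player II's best replies: A→Z; B→Z; C→W; D→Y.
Only (B, Z) has each player best-responding; Nash payoffs (10, 13).
Sequential outcome (C, W) differs from the Nash profile (B, Z).

no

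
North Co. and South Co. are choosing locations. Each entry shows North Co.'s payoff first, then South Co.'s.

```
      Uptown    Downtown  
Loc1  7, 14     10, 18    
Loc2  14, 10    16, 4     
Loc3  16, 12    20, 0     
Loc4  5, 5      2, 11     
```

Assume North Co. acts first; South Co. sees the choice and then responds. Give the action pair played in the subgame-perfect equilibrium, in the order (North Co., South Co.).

(Loc3, Uptown)

Solve by backward induction (North Co. leads).
- Loc1 → South Co. plays Downtown (best of 14, 18); North Co. gets 10.
- Loc2 → South Co. plays Uptown (best of 10, 4); North Co. gets 14.
- Loc3 → South Co. plays Uptown (best of 12, 0); North Co. gets 16.
- Loc4 → South Co. plays Downtown (best of 5, 11); North Co. gets 2.
Among 10, 14, 16, 2, the best is 16 at Loc3. Subgame-perfect outcome: (Loc3, Uptown) with payoffs (16, 12).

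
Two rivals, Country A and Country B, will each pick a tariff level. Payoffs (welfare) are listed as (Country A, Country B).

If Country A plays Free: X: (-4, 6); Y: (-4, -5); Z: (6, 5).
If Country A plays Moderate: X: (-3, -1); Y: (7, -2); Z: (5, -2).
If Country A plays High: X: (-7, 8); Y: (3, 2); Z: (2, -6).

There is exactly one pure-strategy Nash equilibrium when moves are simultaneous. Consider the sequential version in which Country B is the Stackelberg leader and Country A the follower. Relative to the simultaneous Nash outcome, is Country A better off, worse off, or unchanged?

Work backward from Country A's decision.
- X: BR = Moderate, leader payoff -1.
- Y: BR = Moderate, leader payoff -2.
- Z: BR = Free, leader payoff 5.
Country B's induced payoffs are -1, -2, 5, so Country B commits to Z. Subgame-perfect outcome: (Free, Z) with payoffs (6, 5).
For the simultaneous game, intersect best replies.
Country A's best replies: X→Moderate; Y→Moderate; Z→Free.
Country B's best replies: Free→X; Moderate→X; High→X.
The unique mutual best reply is (Moderate, X), giving (-3, -1).
Country A earns 6 sequentially versus -3 at the Nash outcome: better off.

better off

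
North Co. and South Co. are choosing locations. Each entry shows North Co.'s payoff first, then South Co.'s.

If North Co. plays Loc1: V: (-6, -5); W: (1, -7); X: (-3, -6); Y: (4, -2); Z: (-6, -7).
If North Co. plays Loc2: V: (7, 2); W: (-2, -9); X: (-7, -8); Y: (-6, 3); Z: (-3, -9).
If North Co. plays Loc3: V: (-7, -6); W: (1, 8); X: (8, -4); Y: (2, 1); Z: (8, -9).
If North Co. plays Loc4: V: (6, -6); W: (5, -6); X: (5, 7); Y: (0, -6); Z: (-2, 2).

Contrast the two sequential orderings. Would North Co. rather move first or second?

If North Co. leads: South Co.'s best replies are Loc1→Y, Loc2→Y, Loc3→W, Loc4→X; North Co.'s induced payoffs 4, -6, 1, 5; outcome (Loc4, X), payoffs (5, 7).
If South Co. leads: North Co.'s best replies are V→Loc2, W→Loc4, X→Loc3, Y→Loc1, Z→Loc3; South Co.'s induced payoffs 2, -6, -4, -2, -9; outcome (Loc2, V), payoffs (7, 2).
North Co. gets 5 moving first and 7 moving second, so North Co. prefers to move second.

second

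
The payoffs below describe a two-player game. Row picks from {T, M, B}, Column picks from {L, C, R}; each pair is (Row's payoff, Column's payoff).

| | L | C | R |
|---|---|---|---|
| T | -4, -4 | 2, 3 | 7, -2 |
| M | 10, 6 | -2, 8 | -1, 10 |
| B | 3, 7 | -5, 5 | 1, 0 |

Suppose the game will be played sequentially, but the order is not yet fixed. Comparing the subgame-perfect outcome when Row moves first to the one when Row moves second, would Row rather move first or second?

If Row leads: Column's best replies are T→C, M→R, B→L; Row's induced payoffs 2, -1, 3; outcome (B, L), payoffs (3, 7).
If Column leads: Row's best replies are L→M, C→T, R→T; Column's induced payoffs 6, 3, -2; outcome (M, L), payoffs (10, 6).
Row gets 3 moving first and 10 moving second, so Row prefers to move second.

second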